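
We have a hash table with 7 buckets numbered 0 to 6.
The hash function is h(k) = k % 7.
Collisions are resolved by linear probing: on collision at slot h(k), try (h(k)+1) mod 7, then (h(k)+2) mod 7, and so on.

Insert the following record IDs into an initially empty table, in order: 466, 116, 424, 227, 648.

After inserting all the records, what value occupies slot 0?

466: h=4 -> slot 4
116: h=4, probe 4,5 -> slot 5
424: h=4, probe 4,5,6 -> slot 6
227: h=3 -> slot 3
648: h=4, probe 4,5,6,0 -> slot 0
Table: [648, ., ., 227, 466, 116, 424]

648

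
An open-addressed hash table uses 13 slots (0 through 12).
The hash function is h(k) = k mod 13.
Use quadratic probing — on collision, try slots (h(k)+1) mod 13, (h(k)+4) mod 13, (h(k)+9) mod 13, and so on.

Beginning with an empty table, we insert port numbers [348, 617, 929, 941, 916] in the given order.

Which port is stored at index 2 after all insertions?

348 hashes to 10; slot 10 is free -> place at 10.
617 hashes to 6; slot 6 is free -> place at 6.
929 hashes to 6; 6 taken -> place at 7.
941 hashes to 5; slot 5 is free -> place at 5.
916 hashes to 6; 6,7,10 taken -> place at 2.
Table: [., ., 916, ., ., 941, 617, 929, ., ., 348, ., .]

916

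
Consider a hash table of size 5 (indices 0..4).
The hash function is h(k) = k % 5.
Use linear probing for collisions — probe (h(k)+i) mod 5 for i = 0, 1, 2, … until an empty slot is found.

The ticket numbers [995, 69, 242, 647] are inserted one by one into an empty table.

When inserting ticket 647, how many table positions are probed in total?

2

Insert 995: h=0, slot 0 empty → index 0.
Insert 69: h=4, slot 4 empty → index 4.
Insert 242: h=2, slot 2 empty → index 2.
Insert 647: h=2, slot 2 occupied → index 3.
Table: [995, ., 242, 647, 69]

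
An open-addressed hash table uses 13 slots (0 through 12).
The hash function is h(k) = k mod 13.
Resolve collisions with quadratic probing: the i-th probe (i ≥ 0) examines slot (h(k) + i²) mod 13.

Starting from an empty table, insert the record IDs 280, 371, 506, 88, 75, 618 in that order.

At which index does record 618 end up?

280: h=7 => slot 7
371: h=7, probe 7,8 => slot 8
506: h=12 => slot 12
88: h=10 => slot 10
75: h=10, probe 10,11 => slot 11
618: h=7, probe 7,8,11,3 => slot 3
Table: [∅, ∅, ∅, 618, ∅, ∅, ∅, 280, 371, ∅, 88, 75, 506]

3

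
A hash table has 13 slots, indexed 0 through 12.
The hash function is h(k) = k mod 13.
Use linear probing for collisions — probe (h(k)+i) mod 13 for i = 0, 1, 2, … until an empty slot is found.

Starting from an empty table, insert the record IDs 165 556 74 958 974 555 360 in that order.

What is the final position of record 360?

2

Insert 165: h=9, slot 9 empty -> index 9.
Insert 556: h=10, slot 10 empty -> index 10.
Insert 74: h=9, slots 9,10 occupied -> index 11.
Insert 958: h=9, slots 9,10,11 occupied -> index 12.
Insert 974: h=12, slot 12 occupied -> index 0.
Insert 555: h=9, slots 9,10,11,12,0 occupied -> index 1.
Insert 360: h=9, slots 9,10,11,12,0,1 occupied -> index 2.
Table: [974, 555, 360, —, —, —, —, —, —, 165, 556, 74, 958]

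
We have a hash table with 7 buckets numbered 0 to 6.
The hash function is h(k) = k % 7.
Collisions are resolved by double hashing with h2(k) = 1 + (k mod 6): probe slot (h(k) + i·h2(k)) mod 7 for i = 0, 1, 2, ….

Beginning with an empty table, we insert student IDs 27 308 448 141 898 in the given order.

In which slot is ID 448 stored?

5

Insert 27: h=6, slot 6 empty → index 6.
Insert 308: h=0, slot 0 empty → index 0.
Insert 448: h=0, h2=5, slot 0 occupied → index 5.
Insert 141: h=1, slot 1 empty → index 1.
Insert 898: h=2, slot 2 empty → index 2.
Table: [308, 141, 898, -, -, 448, 27]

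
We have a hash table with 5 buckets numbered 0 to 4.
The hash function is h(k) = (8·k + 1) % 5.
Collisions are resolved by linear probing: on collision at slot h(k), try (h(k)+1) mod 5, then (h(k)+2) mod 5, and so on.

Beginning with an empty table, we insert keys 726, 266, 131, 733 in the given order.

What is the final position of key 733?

Insert 726: h=4, slot 4 empty -> index 4.
Insert 266: h=4, slot 4 occupied -> index 0.
Insert 131: h=4, slots 4,0 occupied -> index 1.
Insert 733: h=0, slots 0,1 occupied -> index 2.
Table: [266, 131, 733, ., 726]

2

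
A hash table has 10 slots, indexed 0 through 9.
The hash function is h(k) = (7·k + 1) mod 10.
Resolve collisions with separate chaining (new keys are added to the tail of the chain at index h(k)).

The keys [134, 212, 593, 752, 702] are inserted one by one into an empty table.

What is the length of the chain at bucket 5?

3

Insert 134: h=9, bucket 9 empty -> new chain.
Insert 212: h=5, bucket 5 empty -> new chain.
Insert 593: h=2, bucket 2 empty -> new chain.
Insert 752: h=5, bucket 5 nonempty -> append to chain.
Insert 702: h=5, bucket 5 nonempty -> append to chain.
Final buckets:
0: _
1: _
2: 593
3: _
4: _
5: 212 -> 752 -> 702
6: _
7: _
8: _
9: 134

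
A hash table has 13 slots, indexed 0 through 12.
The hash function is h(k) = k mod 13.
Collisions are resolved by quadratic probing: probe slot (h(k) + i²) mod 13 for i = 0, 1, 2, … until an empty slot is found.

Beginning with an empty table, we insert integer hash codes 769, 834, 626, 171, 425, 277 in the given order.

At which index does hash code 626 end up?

6

769 hashes to 2; slot 2 is free → place at 2.
834 hashes to 2; 2 taken → place at 3.
626 hashes to 2; 2,3 taken → place at 6.
171 hashes to 2; 2,3,6 taken → place at 11.
425 hashes to 9; slot 9 is free → place at 9.
277 hashes to 4; slot 4 is free → place at 4.
Table: [—, —, 769, 834, 277, —, 626, —, —, 425, —, 171, —]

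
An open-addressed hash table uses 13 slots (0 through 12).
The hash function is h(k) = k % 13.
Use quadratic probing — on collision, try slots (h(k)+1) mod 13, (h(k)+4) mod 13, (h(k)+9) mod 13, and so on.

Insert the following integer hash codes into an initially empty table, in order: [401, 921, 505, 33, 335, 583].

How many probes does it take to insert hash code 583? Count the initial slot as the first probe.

5

401 hashes to 11; slot 11 is free → place at 11.
921 hashes to 11; 11 taken → place at 12.
505 hashes to 11; 11,12 taken → place at 2.
33 hashes to 7; slot 7 is free → place at 7.
335 hashes to 10; slot 10 is free → place at 10.
583 hashes to 11; 11,12,2,7 taken → place at 1.
Table: [—, 583, 505, —, —, —, —, 33, —, —, 335, 401, 921]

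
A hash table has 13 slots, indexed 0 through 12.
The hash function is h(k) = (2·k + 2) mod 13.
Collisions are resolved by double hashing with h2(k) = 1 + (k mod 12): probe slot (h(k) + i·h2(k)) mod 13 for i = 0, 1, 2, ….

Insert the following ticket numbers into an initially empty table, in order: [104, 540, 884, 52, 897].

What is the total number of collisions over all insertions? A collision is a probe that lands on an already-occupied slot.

3

104: h=2 -> slot 2
540: h=3 -> slot 3
884: h=2, h2=9, probe 2,11 -> slot 11
52: h=2, h2=5, probe 2,7 -> slot 7
897: h=2, h2=10, probe 2,12 -> slot 12
Table: [_, _, 104, 540, _, _, _, 52, _, _, _, 884, 897]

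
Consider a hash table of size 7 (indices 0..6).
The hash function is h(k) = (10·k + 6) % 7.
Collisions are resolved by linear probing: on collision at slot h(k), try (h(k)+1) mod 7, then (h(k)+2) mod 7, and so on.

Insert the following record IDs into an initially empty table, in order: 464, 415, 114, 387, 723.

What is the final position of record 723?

2

464 hashes to 5; slot 5 is free => place at 5.
415 hashes to 5; 5 taken => place at 6.
114 hashes to 5; 5,6 taken => place at 0.
387 hashes to 5; 5,6,0 taken => place at 1.
723 hashes to 5; 5,6,0,1 taken => place at 2.
Table: [114, 387, 723, —, —, 464, 415]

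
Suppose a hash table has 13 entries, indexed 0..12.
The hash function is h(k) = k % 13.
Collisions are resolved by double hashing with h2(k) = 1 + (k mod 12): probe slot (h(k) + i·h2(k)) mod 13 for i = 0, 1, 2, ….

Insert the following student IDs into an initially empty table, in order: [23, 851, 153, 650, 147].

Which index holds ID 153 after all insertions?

23: h=10 -> slot 10
851: h=6 -> slot 6
153: h=10, h2=10, probe 10,7 -> slot 7
650: h=0 -> slot 0
147: h=4 -> slot 4
Table: [650, —, —, —, 147, —, 851, 153, —, —, 23, —, —]

7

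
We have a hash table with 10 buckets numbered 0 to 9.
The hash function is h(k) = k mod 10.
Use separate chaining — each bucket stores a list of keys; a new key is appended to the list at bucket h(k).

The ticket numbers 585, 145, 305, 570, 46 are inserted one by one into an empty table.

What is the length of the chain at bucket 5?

585 -> bucket 5
145 -> bucket 5 (collision)
305 -> bucket 5 (collision)
570 -> bucket 0
46 -> bucket 6
Final buckets:
0: 570
1: -
2: -
3: -
4: -
5: 585 -> 145 -> 305
6: 46
7: -
8: -
9: -

3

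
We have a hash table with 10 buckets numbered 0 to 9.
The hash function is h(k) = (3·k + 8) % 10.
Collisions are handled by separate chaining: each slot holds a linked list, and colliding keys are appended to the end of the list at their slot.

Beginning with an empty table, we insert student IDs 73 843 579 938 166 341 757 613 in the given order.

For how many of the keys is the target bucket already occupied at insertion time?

2

Insert 73: h=7, bucket 7 empty -> new chain.
Insert 843: h=7, bucket 7 nonempty -> append to chain.
Insert 579: h=5, bucket 5 empty -> new chain.
Insert 938: h=2, bucket 2 empty -> new chain.
Insert 166: h=6, bucket 6 empty -> new chain.
Insert 341: h=1, bucket 1 empty -> new chain.
Insert 757: h=9, bucket 9 empty -> new chain.
Insert 613: h=7, bucket 7 nonempty -> append to chain.
Final buckets:
0: -
1: 341
2: 938
3: -
4: -
5: 579
6: 166
7: 73 -> 843 -> 613
8: -
9: 757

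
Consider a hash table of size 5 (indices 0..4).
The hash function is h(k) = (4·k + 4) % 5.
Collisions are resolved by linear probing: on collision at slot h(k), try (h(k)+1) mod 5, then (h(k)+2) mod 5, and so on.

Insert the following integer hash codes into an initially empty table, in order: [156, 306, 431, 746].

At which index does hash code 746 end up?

Insert 156: h=3, slot 3 empty → index 3.
Insert 306: h=3, slot 3 occupied → index 4.
Insert 431: h=3, slots 3,4 occupied → index 0.
Insert 746: h=3, slots 3,4,0 occupied → index 1.
Table: [431, 746, ., 156, 306]

1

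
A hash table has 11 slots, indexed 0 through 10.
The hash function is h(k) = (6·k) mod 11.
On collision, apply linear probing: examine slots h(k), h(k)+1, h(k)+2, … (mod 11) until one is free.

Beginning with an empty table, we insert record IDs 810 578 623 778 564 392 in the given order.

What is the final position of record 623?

10

810 hashes to 9; slot 9 is free -> place at 9.
578 hashes to 3; slot 3 is free -> place at 3.
623 hashes to 9; 9 taken -> place at 10.
778 hashes to 4; slot 4 is free -> place at 4.
564 hashes to 7; slot 7 is free -> place at 7.
392 hashes to 9; 9,10 taken -> place at 0.
Table: [392, ∅, ∅, 578, 778, ∅, ∅, 564, ∅, 810, 623]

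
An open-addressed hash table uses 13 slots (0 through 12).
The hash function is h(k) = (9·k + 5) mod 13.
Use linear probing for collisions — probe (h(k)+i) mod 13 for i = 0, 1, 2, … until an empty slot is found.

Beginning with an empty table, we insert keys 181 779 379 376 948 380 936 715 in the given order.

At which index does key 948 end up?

181: h=9 => slot 9
779: h=9, probe 9,10 => slot 10
379: h=10, probe 10,11 => slot 11
376: h=9, probe 9,10,11,12 => slot 12
948: h=9, probe 9,10,11,12,0 => slot 0
380: h=6 => slot 6
936: h=5 => slot 5
715: h=5, probe 5,6,7 => slot 7
Table: [948, —, —, —, —, 936, 380, 715, —, 181, 779, 379, 376]

0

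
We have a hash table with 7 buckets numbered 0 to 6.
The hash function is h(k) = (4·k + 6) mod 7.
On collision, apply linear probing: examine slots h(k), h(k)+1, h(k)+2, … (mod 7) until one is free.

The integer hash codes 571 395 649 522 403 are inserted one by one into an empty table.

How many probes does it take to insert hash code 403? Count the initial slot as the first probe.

3

571: h=1 -> slot 1
395: h=4 -> slot 4
649: h=5 -> slot 5
522: h=1, probe 1,2 -> slot 2
403: h=1, probe 1,2,3 -> slot 3
Table: [-, 571, 522, 403, 395, 649, -]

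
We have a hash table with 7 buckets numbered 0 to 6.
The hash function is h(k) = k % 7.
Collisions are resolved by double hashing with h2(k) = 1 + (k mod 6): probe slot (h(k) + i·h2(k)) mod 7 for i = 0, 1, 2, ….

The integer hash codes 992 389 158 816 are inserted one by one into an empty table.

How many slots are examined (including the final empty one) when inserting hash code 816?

3

992: h=5 → slot 5
389: h=4 → slot 4
158: h=4, h2=3, probe 4,0 → slot 0
816: h=4, h2=1, probe 4,5,6 → slot 6
Table: [158, -, -, -, 389, 992, 816]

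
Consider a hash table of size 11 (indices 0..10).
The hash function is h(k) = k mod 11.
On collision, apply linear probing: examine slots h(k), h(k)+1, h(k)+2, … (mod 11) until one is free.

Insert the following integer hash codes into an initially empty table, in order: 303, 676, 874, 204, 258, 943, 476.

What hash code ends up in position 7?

874

303: h=6 => slot 6
676: h=5 => slot 5
874: h=5, probe 5,6,7 => slot 7
204: h=6, probe 6,7,8 => slot 8
258: h=5, probe 5,6,7,8,9 => slot 9
943: h=8, probe 8,9,10 => slot 10
476: h=3 => slot 3
Table: [_, _, _, 476, _, 676, 303, 874, 204, 258, 943]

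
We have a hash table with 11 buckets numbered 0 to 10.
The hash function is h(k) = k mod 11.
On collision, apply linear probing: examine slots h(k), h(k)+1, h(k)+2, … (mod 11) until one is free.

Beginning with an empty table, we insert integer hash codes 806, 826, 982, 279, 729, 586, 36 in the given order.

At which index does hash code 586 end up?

7

806 hashes to 3; slot 3 is free => place at 3.
826 hashes to 1; slot 1 is free => place at 1.
982 hashes to 3; 3 taken => place at 4.
279 hashes to 4; 4 taken => place at 5.
729 hashes to 3; 3,4,5 taken => place at 6.
586 hashes to 3; 3,4,5,6 taken => place at 7.
36 hashes to 3; 3,4,5,6,7 taken => place at 8.
Table: [∅, 826, ∅, 806, 982, 279, 729, 586, 36, ∅, ∅]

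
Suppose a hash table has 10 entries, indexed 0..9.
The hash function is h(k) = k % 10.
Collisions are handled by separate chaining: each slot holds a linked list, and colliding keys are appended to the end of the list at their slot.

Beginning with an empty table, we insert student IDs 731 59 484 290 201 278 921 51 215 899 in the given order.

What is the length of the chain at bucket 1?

4

Insert 731: h=1, bucket 1 empty → new chain.
Insert 59: h=9, bucket 9 empty → new chain.
Insert 484: h=4, bucket 4 empty → new chain.
Insert 290: h=0, bucket 0 empty → new chain.
Insert 201: h=1, bucket 1 nonempty → append to chain.
Insert 278: h=8, bucket 8 empty → new chain.
Insert 921: h=1, bucket 1 nonempty → append to chain.
Insert 51: h=1, bucket 1 nonempty → append to chain.
Insert 215: h=5, bucket 5 empty → new chain.
Insert 899: h=9, bucket 9 nonempty → append to chain.
Final buckets:
0: 290
1: 731 -> 201 -> 921 -> 51
2: _
3: _
4: 484
5: 215
6: _
7: _
8: 278
9: 59 -> 899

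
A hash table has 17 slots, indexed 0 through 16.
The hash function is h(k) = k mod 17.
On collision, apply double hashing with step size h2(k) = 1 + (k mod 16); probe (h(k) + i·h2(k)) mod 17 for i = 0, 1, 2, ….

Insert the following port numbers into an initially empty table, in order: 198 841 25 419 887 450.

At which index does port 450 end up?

14

198 hashes to 11; slot 11 is free → place at 11.
841 hashes to 8; slot 8 is free → place at 8.
25 hashes to 8, h2=10; 8 taken → place at 1.
419 hashes to 11, h2=4; 11 taken → place at 15.
887 hashes to 3; slot 3 is free → place at 3.
450 hashes to 8, h2=3; 8,11 taken → place at 14.
Table: [-, 25, -, 887, -, -, -, -, 841, -, -, 198, -, -, 450, 419, -]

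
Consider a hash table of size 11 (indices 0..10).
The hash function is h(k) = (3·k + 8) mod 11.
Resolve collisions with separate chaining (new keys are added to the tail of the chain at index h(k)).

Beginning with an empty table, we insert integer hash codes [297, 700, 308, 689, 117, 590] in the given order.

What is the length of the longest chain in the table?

Insert 297: h=8, bucket 8 empty -> new chain.
Insert 700: h=7, bucket 7 empty -> new chain.
Insert 308: h=8, bucket 8 nonempty -> append to chain.
Insert 689: h=7, bucket 7 nonempty -> append to chain.
Insert 117: h=7, bucket 7 nonempty -> append to chain.
Insert 590: h=7, bucket 7 nonempty -> append to chain.
Final buckets:
0: _
1: _
2: _
3: _
4: _
5: _
6: _
7: 700 -> 689 -> 117 -> 590
8: 297 -> 308
9: _
10: _

4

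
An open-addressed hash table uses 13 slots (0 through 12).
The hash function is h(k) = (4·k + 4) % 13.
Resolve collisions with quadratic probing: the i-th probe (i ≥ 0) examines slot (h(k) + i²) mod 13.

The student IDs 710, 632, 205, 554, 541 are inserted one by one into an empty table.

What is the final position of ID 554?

710 hashes to 10; slot 10 is free -> place at 10.
632 hashes to 10; 10 taken -> place at 11.
205 hashes to 5; slot 5 is free -> place at 5.
554 hashes to 10; 10,11 taken -> place at 1.
541 hashes to 10; 10,11,1 taken -> place at 6.
Table: [-, 554, -, -, -, 205, 541, -, -, -, 710, 632, -]

1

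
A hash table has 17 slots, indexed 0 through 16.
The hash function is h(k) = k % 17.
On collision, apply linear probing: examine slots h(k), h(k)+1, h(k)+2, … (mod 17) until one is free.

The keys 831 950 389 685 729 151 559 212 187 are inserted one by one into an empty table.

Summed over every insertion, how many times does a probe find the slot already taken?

19

Insert 831: h=15, slot 15 empty => index 15.
Insert 950: h=15, slot 15 occupied => index 16.
Insert 389: h=15, slots 15,16 occupied => index 0.
Insert 685: h=5, slot 5 empty => index 5.
Insert 729: h=15, slots 15,16,0 occupied => index 1.
Insert 151: h=15, slots 15,16,0,1 occupied => index 2.
Insert 559: h=15, slots 15,16,0,1,2 occupied => index 3.
Insert 212: h=8, slot 8 empty => index 8.
Insert 187: h=0, slots 0,1,2,3 occupied => index 4.
Table: [389, 729, 151, 559, 187, 685, -, -, 212, -, -, -, -, -, -, 831, 950]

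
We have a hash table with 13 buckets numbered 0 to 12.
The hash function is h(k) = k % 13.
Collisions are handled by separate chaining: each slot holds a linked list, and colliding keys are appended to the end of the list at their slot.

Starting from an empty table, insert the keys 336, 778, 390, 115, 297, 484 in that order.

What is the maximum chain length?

Insert 336: h=11, bucket 11 empty -> new chain.
Insert 778: h=11, bucket 11 nonempty -> append to chain.
Insert 390: h=0, bucket 0 empty -> new chain.
Insert 115: h=11, bucket 11 nonempty -> append to chain.
Insert 297: h=11, bucket 11 nonempty -> append to chain.
Insert 484: h=3, bucket 3 empty -> new chain.
Final buckets:
0: 390
1: _
2: _
3: 484
4: _
5: _
6: _
7: _
8: _
9: _
10: _
11: 336 -> 778 -> 115 -> 297
12: _

4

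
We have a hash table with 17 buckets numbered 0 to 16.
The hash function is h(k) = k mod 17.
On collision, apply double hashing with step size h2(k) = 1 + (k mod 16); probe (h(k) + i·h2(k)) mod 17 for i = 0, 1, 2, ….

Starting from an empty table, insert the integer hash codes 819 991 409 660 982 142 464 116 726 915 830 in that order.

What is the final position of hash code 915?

819 hashes to 3; slot 3 is free → place at 3.
991 hashes to 5; slot 5 is free → place at 5.
409 hashes to 1; slot 1 is free → place at 1.
660 hashes to 14; slot 14 is free → place at 14.
982 hashes to 13; slot 13 is free → place at 13.
142 hashes to 6; slot 6 is free → place at 6.
464 hashes to 5, h2=1; 5,6 taken → place at 7.
116 hashes to 14, h2=5; 14 taken → place at 2.
726 hashes to 12; slot 12 is free → place at 12.
915 hashes to 14, h2=4; 14,1,5 taken → place at 9.
830 hashes to 14, h2=15; 14,12 taken → place at 10.
Table: [., 409, 116, 819, ., 991, 142, 464, ., 915, 830, ., 726, 982, 660, ., .]

9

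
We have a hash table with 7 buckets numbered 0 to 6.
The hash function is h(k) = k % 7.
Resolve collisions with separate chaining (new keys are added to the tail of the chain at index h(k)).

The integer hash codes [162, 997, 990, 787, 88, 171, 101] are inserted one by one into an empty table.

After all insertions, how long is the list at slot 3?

162 → bucket 1
997 → bucket 3
990 → bucket 3 (collision)
787 → bucket 3 (collision)
88 → bucket 4
171 → bucket 3 (collision)
101 → bucket 3 (collision)
Final buckets:
0: _
1: 162
2: _
3: 997 -> 990 -> 787 -> 171 -> 101
4: 88
5: _
6: _

5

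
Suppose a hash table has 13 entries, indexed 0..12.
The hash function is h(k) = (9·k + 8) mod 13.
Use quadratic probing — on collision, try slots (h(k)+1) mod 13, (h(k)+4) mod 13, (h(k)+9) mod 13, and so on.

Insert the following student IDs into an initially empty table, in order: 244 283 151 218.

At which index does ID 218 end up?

Insert 244: h=7, slot 7 empty => index 7.
Insert 283: h=7, slot 7 occupied => index 8.
Insert 151: h=2, slot 2 empty => index 2.
Insert 218: h=7, slots 7,8 occupied => index 11.
Table: [-, -, 151, -, -, -, -, 244, 283, -, -, 218, -]

11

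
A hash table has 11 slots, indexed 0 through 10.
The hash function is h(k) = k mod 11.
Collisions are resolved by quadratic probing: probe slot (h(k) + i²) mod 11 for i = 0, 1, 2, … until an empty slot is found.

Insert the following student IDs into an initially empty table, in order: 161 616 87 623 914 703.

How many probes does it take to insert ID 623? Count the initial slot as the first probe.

2

Insert 161: h=7, slot 7 empty -> index 7.
Insert 616: h=0, slot 0 empty -> index 0.
Insert 87: h=10, slot 10 empty -> index 10.
Insert 623: h=7, slot 7 occupied -> index 8.
Insert 914: h=1, slot 1 empty -> index 1.
Insert 703: h=10, slots 10,0 occupied -> index 3.
Table: [616, 914, ., 703, ., ., ., 161, 623, ., 87]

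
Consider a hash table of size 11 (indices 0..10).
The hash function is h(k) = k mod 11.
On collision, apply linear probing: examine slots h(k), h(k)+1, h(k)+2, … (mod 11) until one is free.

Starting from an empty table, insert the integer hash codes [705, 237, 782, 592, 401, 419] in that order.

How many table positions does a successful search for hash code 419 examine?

3

705 hashes to 1; slot 1 is free → place at 1.
237 hashes to 6; slot 6 is free → place at 6.
782 hashes to 1; 1 taken → place at 2.
592 hashes to 9; slot 9 is free → place at 9.
401 hashes to 5; slot 5 is free → place at 5.
419 hashes to 1; 1,2 taken → place at 3.
Table: [-, 705, 782, 419, -, 401, 237, -, -, 592, -]
Lookup 419: h=1, probe 1,2,3 → found at 3.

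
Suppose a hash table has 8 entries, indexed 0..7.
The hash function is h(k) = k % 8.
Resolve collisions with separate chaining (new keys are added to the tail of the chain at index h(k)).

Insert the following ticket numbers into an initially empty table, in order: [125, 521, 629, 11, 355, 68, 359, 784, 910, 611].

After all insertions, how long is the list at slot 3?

Insert 125: h=5, bucket 5 empty → new chain.
Insert 521: h=1, bucket 1 empty → new chain.
Insert 629: h=5, bucket 5 nonempty → append to chain.
Insert 11: h=3, bucket 3 empty → new chain.
Insert 355: h=3, bucket 3 nonempty → append to chain.
Insert 68: h=4, bucket 4 empty → new chain.
Insert 359: h=7, bucket 7 empty → new chain.
Insert 784: h=0, bucket 0 empty → new chain.
Insert 910: h=6, bucket 6 empty → new chain.
Insert 611: h=3, bucket 3 nonempty → append to chain.
Final buckets:
0: 784
1: 521
2: _
3: 11 -> 355 -> 611
4: 68
5: 125 -> 629
6: 910
7: 359

3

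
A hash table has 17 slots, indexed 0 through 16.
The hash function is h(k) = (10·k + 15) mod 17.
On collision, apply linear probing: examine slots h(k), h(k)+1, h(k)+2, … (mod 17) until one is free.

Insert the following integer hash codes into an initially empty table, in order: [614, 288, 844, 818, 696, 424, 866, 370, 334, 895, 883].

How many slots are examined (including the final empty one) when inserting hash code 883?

9

Insert 614: h=1, slot 1 empty → index 1.
Insert 288: h=5, slot 5 empty → index 5.
Insert 844: h=6, slot 6 empty → index 6.
Insert 818: h=1, slot 1 occupied → index 2.
Insert 696: h=5, slots 5,6 occupied → index 7.
Insert 424: h=5, slots 5,6,7 occupied → index 8.
Insert 866: h=5, slots 5,6,7,8 occupied → index 9.
Insert 370: h=9, slot 9 occupied → index 10.
Insert 334: h=6, slots 6,7,8,9,10 occupied → index 11.
Insert 895: h=6, slots 6,7,8,9,10,11 occupied → index 12.
Insert 883: h=5, slots 5,6,7,8,9,10,11,12 occupied → index 13.
Table: [-, 614, 818, -, -, 288, 844, 696, 424, 866, 370, 334, 895, 883, -, -, -]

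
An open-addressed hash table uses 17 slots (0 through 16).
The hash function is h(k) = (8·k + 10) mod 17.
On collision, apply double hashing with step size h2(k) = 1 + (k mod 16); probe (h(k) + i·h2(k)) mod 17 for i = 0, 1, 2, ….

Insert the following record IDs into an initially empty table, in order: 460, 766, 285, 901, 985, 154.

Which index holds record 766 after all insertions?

Insert 460: h=1, slot 1 empty -> index 1.
Insert 766: h=1, h2=15, slot 1 occupied -> index 16.
Insert 285: h=12, slot 12 empty -> index 12.
Insert 901: h=10, slot 10 empty -> index 10.
Insert 985: h=2, slot 2 empty -> index 2.
Insert 154: h=1, h2=11, slots 1,12 occupied -> index 6.
Table: [—, 460, 985, —, —, —, 154, —, —, —, 901, —, 285, —, —, —, 766]

16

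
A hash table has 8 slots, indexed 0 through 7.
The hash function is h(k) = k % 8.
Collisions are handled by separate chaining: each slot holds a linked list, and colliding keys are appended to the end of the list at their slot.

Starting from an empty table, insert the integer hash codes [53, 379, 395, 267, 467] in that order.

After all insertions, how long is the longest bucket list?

4

53 -> bucket 5
379 -> bucket 3
395 -> bucket 3 (collision)
267 -> bucket 3 (collision)
467 -> bucket 3 (collision)
Final buckets:
0: ∅
1: ∅
2: ∅
3: 379 -> 395 -> 267 -> 467
4: ∅
5: 53
6: ∅
7: ∅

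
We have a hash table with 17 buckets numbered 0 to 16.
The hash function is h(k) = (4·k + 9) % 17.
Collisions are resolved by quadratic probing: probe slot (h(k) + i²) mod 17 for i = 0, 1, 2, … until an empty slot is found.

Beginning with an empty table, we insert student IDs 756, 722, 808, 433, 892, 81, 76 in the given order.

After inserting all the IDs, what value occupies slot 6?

756 hashes to 7; slot 7 is free -> place at 7.
722 hashes to 7; 7 taken -> place at 8.
808 hashes to 11; slot 11 is free -> place at 11.
433 hashes to 7; 7,8,11 taken -> place at 16.
892 hashes to 7; 7,8,11,16 taken -> place at 6.
81 hashes to 10; slot 10 is free -> place at 10.
76 hashes to 7; 7,8,11,16,6 taken -> place at 15.
Table: [∅, ∅, ∅, ∅, ∅, ∅, 892, 756, 722, ∅, 81, 808, ∅, ∅, ∅, 76, 433]

892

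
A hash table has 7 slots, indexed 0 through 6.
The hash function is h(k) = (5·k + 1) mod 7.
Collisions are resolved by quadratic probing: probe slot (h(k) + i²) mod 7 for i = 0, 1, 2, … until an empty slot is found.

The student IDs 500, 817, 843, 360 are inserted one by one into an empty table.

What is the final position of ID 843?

500 hashes to 2; slot 2 is free => place at 2.
817 hashes to 5; slot 5 is free => place at 5.
843 hashes to 2; 2 taken => place at 3.
360 hashes to 2; 2,3 taken => place at 6.
Table: [∅, ∅, 500, 843, ∅, 817, 360]

3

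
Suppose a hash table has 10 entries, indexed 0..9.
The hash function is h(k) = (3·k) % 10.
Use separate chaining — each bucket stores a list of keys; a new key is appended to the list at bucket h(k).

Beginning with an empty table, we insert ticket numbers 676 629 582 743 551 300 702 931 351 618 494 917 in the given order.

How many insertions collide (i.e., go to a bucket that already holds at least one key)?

3

Insert 676: h=8, bucket 8 empty → new chain.
Insert 629: h=7, bucket 7 empty → new chain.
Insert 582: h=6, bucket 6 empty → new chain.
Insert 743: h=9, bucket 9 empty → new chain.
Insert 551: h=3, bucket 3 empty → new chain.
Insert 300: h=0, bucket 0 empty → new chain.
Insert 702: h=6, bucket 6 nonempty → append to chain.
Insert 931: h=3, bucket 3 nonempty → append to chain.
Insert 351: h=3, bucket 3 nonempty → append to chain.
Insert 618: h=4, bucket 4 empty → new chain.
Insert 494: h=2, bucket 2 empty → new chain.
Insert 917: h=1, bucket 1 empty → new chain.
Final buckets:
0: 300
1: 917
2: 494
3: 551 -> 931 -> 351
4: 618
5: -
6: 582 -> 702
7: 629
8: 676
9: 743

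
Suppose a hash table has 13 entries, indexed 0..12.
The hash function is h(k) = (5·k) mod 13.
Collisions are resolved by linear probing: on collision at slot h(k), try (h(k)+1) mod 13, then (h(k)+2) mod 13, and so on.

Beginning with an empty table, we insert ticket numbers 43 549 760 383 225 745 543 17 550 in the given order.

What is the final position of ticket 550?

Insert 43: h=7, slot 7 empty => index 7.
Insert 549: h=2, slot 2 empty => index 2.
Insert 760: h=4, slot 4 empty => index 4.
Insert 383: h=4, slot 4 occupied => index 5.
Insert 225: h=7, slot 7 occupied => index 8.
Insert 745: h=7, slots 7,8 occupied => index 9.
Insert 543: h=11, slot 11 empty => index 11.
Insert 17: h=7, slots 7,8,9 occupied => index 10.
Insert 550: h=7, slots 7,8,9,10,11 occupied => index 12.
Table: [_, _, 549, _, 760, 383, _, 43, 225, 745, 17, 543, 550]

12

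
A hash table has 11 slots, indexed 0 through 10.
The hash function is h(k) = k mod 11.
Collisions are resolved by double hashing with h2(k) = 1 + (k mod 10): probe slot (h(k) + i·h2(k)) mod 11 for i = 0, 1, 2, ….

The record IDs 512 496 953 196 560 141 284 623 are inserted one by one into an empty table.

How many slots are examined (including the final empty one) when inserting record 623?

Insert 512: h=6, slot 6 empty → index 6.
Insert 496: h=1, slot 1 empty → index 1.
Insert 953: h=7, slot 7 empty → index 7.
Insert 196: h=9, slot 9 empty → index 9.
Insert 560: h=10, slot 10 empty → index 10.
Insert 141: h=9, h2=2, slot 9 occupied → index 0.
Insert 284: h=9, h2=5, slot 9 occupied → index 3.
Insert 623: h=7, h2=4, slots 7,0 occupied → index 4.
Table: [141, 496, ., 284, 623, ., 512, 953, ., 196, 560]

3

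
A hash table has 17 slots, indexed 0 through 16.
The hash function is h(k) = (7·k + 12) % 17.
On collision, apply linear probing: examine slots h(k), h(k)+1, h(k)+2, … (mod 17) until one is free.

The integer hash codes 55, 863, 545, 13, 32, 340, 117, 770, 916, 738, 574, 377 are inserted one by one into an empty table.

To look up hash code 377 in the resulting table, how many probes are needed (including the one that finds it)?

7

55: h=6 → slot 6
863: h=1 → slot 1
545: h=2 → slot 2
13: h=1, probe 1,2,3 → slot 3
32: h=15 → slot 15
340: h=12 → slot 12
117: h=15, probe 15,16 → slot 16
770: h=13 → slot 13
916: h=15, probe 15,16,0 → slot 0
738: h=10 → slot 10
574: h=1, probe 1,2,3,4 → slot 4
377: h=16, probe 16,0,1,2,3,4,5 → slot 5
Table: [916, 863, 545, 13, 574, 377, 55, ., ., ., 738, ., 340, 770, ., 32, 117]
Lookup 377: h=16, probe 16,0,1,2,3,4,5 → found at 5.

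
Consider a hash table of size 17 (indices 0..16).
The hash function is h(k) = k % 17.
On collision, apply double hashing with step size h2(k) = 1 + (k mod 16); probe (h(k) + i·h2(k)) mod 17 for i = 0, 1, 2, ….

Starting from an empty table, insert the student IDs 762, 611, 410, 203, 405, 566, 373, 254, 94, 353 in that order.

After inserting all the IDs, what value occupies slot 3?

405

762 hashes to 14; slot 14 is free => place at 14.
611 hashes to 16; slot 16 is free => place at 16.
410 hashes to 2; slot 2 is free => place at 2.
203 hashes to 16, h2=12; 16 taken => place at 11.
405 hashes to 14, h2=6; 14 taken => place at 3.
566 hashes to 5; slot 5 is free => place at 5.
373 hashes to 16, h2=6; 16,5,11 taken => place at 0.
254 hashes to 16, h2=15; 16,14 taken => place at 12.
94 hashes to 9; slot 9 is free => place at 9.
353 hashes to 13; slot 13 is free => place at 13.
Table: [373, —, 410, 405, —, 566, —, —, —, 94, —, 203, 254, 353, 762, —, 611]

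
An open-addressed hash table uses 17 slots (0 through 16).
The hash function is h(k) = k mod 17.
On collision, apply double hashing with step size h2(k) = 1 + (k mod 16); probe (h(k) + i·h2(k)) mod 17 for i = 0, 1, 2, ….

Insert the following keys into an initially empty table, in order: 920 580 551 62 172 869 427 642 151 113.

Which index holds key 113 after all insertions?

Insert 920: h=2, slot 2 empty → index 2.
Insert 580: h=2, h2=5, slot 2 occupied → index 7.
Insert 551: h=7, h2=8, slot 7 occupied → index 15.
Insert 62: h=11, slot 11 empty → index 11.
Insert 172: h=2, h2=13, slots 2,15,11,7 occupied → index 3.
Insert 869: h=2, h2=6, slot 2 occupied → index 8.
Insert 427: h=2, h2=12, slot 2 occupied → index 14.
Insert 642: h=13, slot 13 empty → index 13.
Insert 151: h=15, h2=8, slot 15 occupied → index 6.
Insert 113: h=11, h2=2, slots 11,13,15 occupied → index 0.
Table: [113, ∅, 920, 172, ∅, ∅, 151, 580, 869, ∅, ∅, 62, ∅, 642, 427, 551, ∅]

0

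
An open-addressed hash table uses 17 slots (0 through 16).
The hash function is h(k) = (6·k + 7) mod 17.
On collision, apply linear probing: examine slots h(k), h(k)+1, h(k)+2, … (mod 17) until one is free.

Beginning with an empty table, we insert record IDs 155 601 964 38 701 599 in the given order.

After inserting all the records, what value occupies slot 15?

701

Insert 155: h=2, slot 2 empty => index 2.
Insert 601: h=9, slot 9 empty => index 9.
Insert 964: h=11, slot 11 empty => index 11.
Insert 38: h=14, slot 14 empty => index 14.
Insert 701: h=14, slot 14 occupied => index 15.
Insert 599: h=14, slots 14,15 occupied => index 16.
Table: [., ., 155, ., ., ., ., ., ., 601, ., 964, ., ., 38, 701, 599]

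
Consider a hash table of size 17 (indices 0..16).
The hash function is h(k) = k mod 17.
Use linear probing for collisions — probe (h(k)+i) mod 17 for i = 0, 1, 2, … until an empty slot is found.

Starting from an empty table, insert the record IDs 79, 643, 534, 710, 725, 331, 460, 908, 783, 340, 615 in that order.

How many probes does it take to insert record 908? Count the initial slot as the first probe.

79: h=11 → slot 11
643: h=14 → slot 14
534: h=7 → slot 7
710: h=13 → slot 13
725: h=11, probe 11,12 → slot 12
331: h=8 → slot 8
460: h=1 → slot 1
908: h=7, probe 7,8,9 → slot 9
783: h=1, probe 1,2 → slot 2
340: h=0 → slot 0
615: h=3 → slot 3
Table: [340, 460, 783, 615, ., ., ., 534, 331, 908, ., 79, 725, 710, 643, ., .]

3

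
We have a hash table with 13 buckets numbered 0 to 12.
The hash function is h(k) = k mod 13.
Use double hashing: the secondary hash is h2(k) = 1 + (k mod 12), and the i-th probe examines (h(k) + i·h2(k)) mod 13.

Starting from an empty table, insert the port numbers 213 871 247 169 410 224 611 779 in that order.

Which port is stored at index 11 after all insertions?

779

213: h=5 => slot 5
871: h=0 => slot 0
247: h=0, h2=8, probe 0,8 => slot 8
169: h=0, h2=2, probe 0,2 => slot 2
410: h=7 => slot 7
224: h=3 => slot 3
611: h=0, h2=12, probe 0,12 => slot 12
779: h=12, h2=12, probe 12,11 => slot 11
Table: [871, —, 169, 224, —, 213, —, 410, 247, —, —, 779, 611]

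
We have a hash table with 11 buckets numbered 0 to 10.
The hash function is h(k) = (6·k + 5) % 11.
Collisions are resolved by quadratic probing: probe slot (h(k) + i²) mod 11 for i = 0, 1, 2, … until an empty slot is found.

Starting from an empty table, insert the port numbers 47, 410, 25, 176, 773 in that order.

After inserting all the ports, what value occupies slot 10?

773

Insert 47: h=1, slot 1 empty -> index 1.
Insert 410: h=1, slot 1 occupied -> index 2.
Insert 25: h=1, slots 1,2 occupied -> index 5.
Insert 176: h=5, slot 5 occupied -> index 6.
Insert 773: h=1, slots 1,2,5 occupied -> index 10.
Table: [_, 47, 410, _, _, 25, 176, _, _, _, 773]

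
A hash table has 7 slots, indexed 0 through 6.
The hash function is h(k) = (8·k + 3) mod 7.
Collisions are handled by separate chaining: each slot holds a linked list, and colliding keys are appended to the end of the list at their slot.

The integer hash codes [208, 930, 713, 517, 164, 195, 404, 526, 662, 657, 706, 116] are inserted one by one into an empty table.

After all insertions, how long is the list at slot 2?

6

208 → bucket 1
930 → bucket 2
713 → bucket 2 (collision)
517 → bucket 2 (collision)
164 → bucket 6
195 → bucket 2 (collision)
404 → bucket 1 (collision)
526 → bucket 4
662 → bucket 0
657 → bucket 2 (collision)
706 → bucket 2 (collision)
116 → bucket 0 (collision)
Final buckets:
0: 662 -> 116
1: 208 -> 404
2: 930 -> 713 -> 517 -> 195 -> 657 -> 706
3: .
4: 526
5: .
6: 164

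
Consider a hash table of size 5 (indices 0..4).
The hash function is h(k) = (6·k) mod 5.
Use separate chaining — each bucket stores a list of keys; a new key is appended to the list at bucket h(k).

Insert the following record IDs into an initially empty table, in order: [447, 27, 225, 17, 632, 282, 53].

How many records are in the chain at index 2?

Insert 447: h=2, bucket 2 empty → new chain.
Insert 27: h=2, bucket 2 nonempty → append to chain.
Insert 225: h=0, bucket 0 empty → new chain.
Insert 17: h=2, bucket 2 nonempty → append to chain.
Insert 632: h=2, bucket 2 nonempty → append to chain.
Insert 282: h=2, bucket 2 nonempty → append to chain.
Insert 53: h=3, bucket 3 empty → new chain.
Final buckets:
0: 225
1: —
2: 447 -> 27 -> 17 -> 632 -> 282
3: 53
4: —

5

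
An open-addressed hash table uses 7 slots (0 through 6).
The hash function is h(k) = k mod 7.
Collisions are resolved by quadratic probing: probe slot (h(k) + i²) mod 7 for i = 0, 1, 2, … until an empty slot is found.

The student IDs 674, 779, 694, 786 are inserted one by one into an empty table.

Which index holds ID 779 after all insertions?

3

674 hashes to 2; slot 2 is free -> place at 2.
779 hashes to 2; 2 taken -> place at 3.
694 hashes to 1; slot 1 is free -> place at 1.
786 hashes to 2; 2,3 taken -> place at 6.
Table: [-, 694, 674, 779, -, -, 786]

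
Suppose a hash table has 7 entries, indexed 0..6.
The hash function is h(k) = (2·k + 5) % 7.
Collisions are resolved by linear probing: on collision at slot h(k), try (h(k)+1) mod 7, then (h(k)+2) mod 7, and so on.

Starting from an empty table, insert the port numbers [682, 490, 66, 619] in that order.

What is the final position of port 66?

6

Insert 682: h=4, slot 4 empty -> index 4.
Insert 490: h=5, slot 5 empty -> index 5.
Insert 66: h=4, slots 4,5 occupied -> index 6.
Insert 619: h=4, slots 4,5,6 occupied -> index 0.
Table: [619, ., ., ., 682, 490, 66]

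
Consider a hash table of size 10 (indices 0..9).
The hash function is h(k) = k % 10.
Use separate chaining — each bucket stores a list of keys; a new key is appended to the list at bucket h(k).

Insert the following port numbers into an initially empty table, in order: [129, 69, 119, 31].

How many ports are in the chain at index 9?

Insert 129: h=9, bucket 9 empty -> new chain.
Insert 69: h=9, bucket 9 nonempty -> append to chain.
Insert 119: h=9, bucket 9 nonempty -> append to chain.
Insert 31: h=1, bucket 1 empty -> new chain.
Final buckets:
0: —
1: 31
2: —
3: —
4: —
5: —
6: —
7: —
8: —
9: 129 -> 69 -> 119

3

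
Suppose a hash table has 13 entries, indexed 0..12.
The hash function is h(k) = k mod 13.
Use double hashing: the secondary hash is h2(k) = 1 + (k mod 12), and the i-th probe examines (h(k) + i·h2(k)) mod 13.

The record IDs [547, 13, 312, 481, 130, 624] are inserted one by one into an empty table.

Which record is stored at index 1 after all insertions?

547

Insert 547: h=1, slot 1 empty -> index 1.
Insert 13: h=0, slot 0 empty -> index 0.
Insert 312: h=0, h2=1, slots 0,1 occupied -> index 2.
Insert 481: h=0, h2=2, slots 0,2 occupied -> index 4.
Insert 130: h=0, h2=11, slot 0 occupied -> index 11.
Insert 624: h=0, h2=1, slots 0,1,2 occupied -> index 3.
Table: [13, 547, 312, 624, 481, ∅, ∅, ∅, ∅, ∅, ∅, 130, ∅]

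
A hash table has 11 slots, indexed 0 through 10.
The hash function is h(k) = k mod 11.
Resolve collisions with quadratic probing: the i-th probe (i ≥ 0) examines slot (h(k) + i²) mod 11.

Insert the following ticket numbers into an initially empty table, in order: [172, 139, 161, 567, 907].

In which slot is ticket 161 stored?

0

172: h=7 -> slot 7
139: h=7, probe 7,8 -> slot 8
161: h=7, probe 7,8,0 -> slot 0
567: h=6 -> slot 6
907: h=5 -> slot 5
Table: [161, ∅, ∅, ∅, ∅, 907, 567, 172, 139, ∅, ∅]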